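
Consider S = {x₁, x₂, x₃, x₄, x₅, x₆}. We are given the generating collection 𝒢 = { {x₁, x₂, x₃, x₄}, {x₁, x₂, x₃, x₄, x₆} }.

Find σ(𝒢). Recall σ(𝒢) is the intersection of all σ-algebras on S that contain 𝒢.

Start: 𝒢 ∪ {∅, S} = { ∅, {x₁, x₂, x₃, x₄}, {x₁, x₂, x₃, x₄, x₆}, S }.
Pass 1 (2 new):
  {x₅}  = ᶜ of {x₁, x₂, x₃, x₄, x₆}
  {x₅, x₆}  = ᶜ of {x₁, x₂, x₃, x₄}
  |family| = 6
Pass 2 (1 new):
  {x₁, x₂, x₃, x₄, x₅}  = {x₁, x₂, x₃, x₄} ∪ {x₅}
  |family| = 7
Pass 3 adds 1:
  {x₆}  = ᶜ of {x₁, x₂, x₃, x₄, x₅}
  |family| = 8
Pass 4: stable.

Therefore σ(𝒢) = { ∅, {x₅}, {x₆}, {x₅, x₆}, {x₁, x₂, x₃, x₄}, {x₁, x₂, x₃, x₄, x₅}, {x₁, x₂, x₃, x₄, x₆}, S } (|σ(𝒢)| = 8).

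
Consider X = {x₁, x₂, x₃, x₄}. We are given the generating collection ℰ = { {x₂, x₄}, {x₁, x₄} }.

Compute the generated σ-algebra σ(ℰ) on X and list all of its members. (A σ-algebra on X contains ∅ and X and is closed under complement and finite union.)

Seed the family with ℰ together with ∅ and X: { {}, {x₁, x₄}, {x₂, x₄}, X }.
Step 1 adds 3:
  {x₁, x₃}  = ᶜ of {x₂, x₄}
  {x₂, x₃}  = ᶜ of {x₁, x₄}
  {x₁, x₂, x₄}  = {x₂, x₄} ∪ {x₁, x₄}
  [7 total]
Step 2: 4 new —
  {x₃}  = ᶜ of {x₁, x₂, x₄}
  {x₁, x₂, x₃}  = {x₂, x₃} ∪ {x₁, x₃}
  {x₁, x₃, x₄}  = {x₁, x₄} ∪ {x₁, x₃}
  {x₂, x₃, x₄}  = {x₂, x₃} ∪ {x₂, x₄}
  [11 total]
Step 3: 3 new —
  {x₁}  = ᶜ of {x₂, x₃, x₄}
  {x₂}  = ᶜ of {x₁, x₃, x₄}
  {x₄}  = ᶜ of {x₁, x₂, x₃}
  [14 total]
Step 4 adds 2:
  {x₁, x₂}  = {x₂} ∪ {x₁}
  {x₃, x₄}  = {x₃} ∪ {x₄}
  [16 total]
Step 5: closed — nothing new.

σ(ℰ) = { {}, {x₁}, {x₂}, {x₃}, {x₄}, {x₁, x₂}, {x₁, x₃}, {x₁, x₄}, {x₂, x₃}, {x₂, x₄}, {x₃, x₄}, {x₁, x₂, x₃}, {x₁, x₂, x₄}, {x₁, x₃, x₄}, {x₂, x₃, x₄}, X }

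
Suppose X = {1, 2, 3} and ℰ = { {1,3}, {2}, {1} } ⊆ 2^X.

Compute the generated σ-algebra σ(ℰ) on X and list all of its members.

σ(ℰ) = { ∅, {1}, {2}, {3}, {1,2}, {1,3}, {2,3}, X }

Check:
Seed the family with ℰ together with ∅ and X: { ∅, {1}, {2}, {1,3}, X }.
Pass 1 (2 new):
  {1,2}  = {2} ∪ {1}
  {2,3}  = ᶜ of {1}
  (now 7)
Pass 2 adds 1:
  {3}  = ᶜ of {1,2}
  (now 8)
Pass 3: closed — nothing new.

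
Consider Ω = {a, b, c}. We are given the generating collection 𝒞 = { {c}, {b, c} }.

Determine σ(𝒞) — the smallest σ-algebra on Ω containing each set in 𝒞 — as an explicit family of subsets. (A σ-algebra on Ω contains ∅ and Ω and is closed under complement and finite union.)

Begin from { ∅, {c}, {b, c}, Ω } (that is, 𝒞 plus ∅ and Ω).
Pass 1 (2 new):
  {a}  = complement {b, c}
  {a, b}  = complement {c}
  — 6 sets.
Pass 2. New:
  {a, c}  = {c} ∪ {a}
  — 7 sets.
Pass 3. New:
  {b}  = complement {a, c}
  — 8 sets.
Pass 4: closed — nothing new.

Hence σ(𝒞) has 8 members: { ∅, {a}, {b}, {c}, {a, b}, {a, c}, {b, c}, Ω }.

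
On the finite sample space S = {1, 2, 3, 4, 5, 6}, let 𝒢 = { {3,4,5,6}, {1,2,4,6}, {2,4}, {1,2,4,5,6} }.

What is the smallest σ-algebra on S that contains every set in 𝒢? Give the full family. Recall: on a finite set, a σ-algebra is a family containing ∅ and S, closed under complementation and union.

Take S₀ = 𝒢 ∪ {∅, S} = { {}, {2,4}, {1,2,4,6}, {3,4,5,6}, {1,2,4,5,6}, S }.
Pass 1. New:
  {3}  = ᶜ of {1,2,4,5,6}
  {1,2}  = ᶜ of {3,4,5,6}
  {3,5}  = ᶜ of {1,2,4,6}
  {1,3,5,6}  = ᶜ of {2,4}
  {2,3,4,5,6}  = {3,4,5,6} ∪ {2,4}
  — 11 sets.
Pass 2: +9 →
  {1}  = ᶜ of {2,3,4,5,6}
  {1,2,3}  = {1,2} ∪ {3}
  {1,2,4}  = {1,2} ∪ {2,4}
  {2,3,4}  = {3} ∪ {2,4}
  {1,2,3,5}  = {1,2} ∪ {3,5}
  {2,3,4,5}  = {3,5} ∪ {2,4}
  {1,2,3,4,6}  = {1,2,4,6} ∪ {3}
  {1,2,3,5,6}  = {1,3,5,6} ∪ {1,2}
  {1,3,4,5,6}  = {1,3,5,6} ∪ {3,4,5,6}
  — 20 sets.
Pass 3: +12 →
  {2}  = ᶜ of {1,3,4,5,6}
  {4}  = ᶜ of {1,2,3,5,6}
  {5}  = ᶜ of {1,2,3,4,6}
  {1,3}  = {3} ∪ {1}
  {1,6}  = ᶜ of {2,3,4,5}
  {4,6}  = ᶜ of {1,2,3,5}
  {1,3,5}  = {3,5} ∪ {1}
  {1,5,6}  = ᶜ of {2,3,4}
  {3,5,6}  = ᶜ of {1,2,4}
  {4,5,6}  = ᶜ of {1,2,3}
  {1,2,3,4}  = {2,3,4} ∪ {1,2,3}
  {1,2,3,4,5}  = {3,5} ∪ {1,2,4}
  — 32 sets.
Pass 4. New:
  {6}  = ᶜ of {1,2,3,4,5}
  {1,4}  = {1} ∪ {4}
  {1,5}  = {1} ∪ {5}
  {2,3}  = {2} ∪ {3}
  {2,5}  = {2} ∪ {5}
  {3,4}  = {3} ∪ {4}
  {4,5}  = {5} ∪ {4}
  {5,6}  = ᶜ of {1,2,3,4}
  {1,2,5}  = {1,2} ∪ {5}
  {1,2,6}  = {1,2} ∪ {1,6}
  {1,3,4}  = {1,3} ∪ {4}
  {1,3,6}  = {1,6} ∪ {3}
  {1,4,6}  = {1} ∪ {4,6}
  {2,3,5}  = {2} ∪ {3,5}
  {2,4,5}  = {5} ∪ {2,4}
  {2,4,6}  = ᶜ of {1,3,5}
  {3,4,5}  = {3,5} ∪ {4}
  {3,4,6}  = {3} ∪ {4,6}
  {1,2,3,6}  = {1,2,3} ∪ {1,6}
  {1,2,4,5}  = {1,2,4} ∪ {5}
  {1,2,5,6}  = {1,2} ∪ {1,5,6}
  {1,3,4,5}  = {1,3,5} ∪ {4}
  {1,3,4,6}  = {1,3} ∪ {4,6}
  {1,4,5,6}  = {1} ∪ {4,5,6}
  {2,3,4,6}  = {4,6} ∪ {2,3,4}
  {2,3,5,6}  = {2} ∪ {3,5,6}
  {2,4,5,6}  = ᶜ of {1,3}
  — 59 sets.
Pass 5 (5 new):
  {2,6}  = ᶜ of {1,3,4,5}
  {3,6}  = ᶜ of {1,2,4,5}
  {1,4,5}  = {4,5} ∪ {1,4}
  {2,3,6}  = {6} ∪ {2,3}
  {2,5,6}  = ᶜ of {1,3,4}
  — 64 sets.
Pass 6: closed — nothing new.

σ(𝒢) = { {}, {1}, {2}, {3}, {4}, {5}, {6}, {1,2}, {1,3}, {1,4}, {1,5}, {1,6}, {2,3}, {2,4}, {2,5}, {2,6}, {3,4}, {3,5}, {3,6}, {4,5}, {4,6}, {5,6}, {1,2,3}, {1,2,4}, {1,2,5}, {1,2,6}, {1,3,4}, {1,3,5}, {1,3,6}, {1,4,5}, {1,4,6}, {1,5,6}, {2,3,4}, {2,3,5}, {2,3,6}, {2,4,5}, {2,4,6}, {2,5,6}, {3,4,5}, {3,4,6}, {3,5,6}, {4,5,6}, {1,2,3,4}, {1,2,3,5}, {1,2,3,6}, {1,2,4,5}, {1,2,4,6}, {1,2,5,6}, {1,3,4,5}, {1,3,4,6}, {1,3,5,6}, {1,4,5,6}, {2,3,4,5}, {2,3,4,6}, {2,3,5,6}, {2,4,5,6}, {3,4,5,6}, {1,2,3,4,5}, {1,2,3,4,6}, {1,2,3,5,6}, {1,2,4,5,6}, {1,3,4,5,6}, {2,3,4,5,6}, S }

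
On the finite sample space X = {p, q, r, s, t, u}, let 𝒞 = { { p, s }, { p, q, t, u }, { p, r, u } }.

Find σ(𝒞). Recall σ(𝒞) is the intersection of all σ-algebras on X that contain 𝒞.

Take S₀ = 𝒞 ∪ {∅, X} = { {  }, { p, s }, { p, r, u }, { p, q, t, u }, X }.
Step 1 adds 6:
  { r, s }  = { p, q, t, u }ᶜ
  { q, s, t }  = { p, r, u }ᶜ
  { p, r, s, u }  = { p, s } ∪ { p, r, u }
  { q, r, t, u }  = { p, s }ᶜ
  { p, q, r, t, u }  = { p, r, u } ∪ { p, q, t, u }
  { p, q, s, t, u }  = { p, s } ∪ { p, q, t, u }
Step 2: 7 new —
  { r }  = { p, q, s, t, u }ᶜ
  { s }  = { p, q, r, t, u }ᶜ
  { q, t }  = { p, r, s, u }ᶜ
  { p, r, s }  = { r, s } ∪ { p, s }
  { p, q, s, t }  = { p, s } ∪ { q, s, t }
  { q, r, s, t }  = { r, s } ∪ { q, s, t }
  { q, r, s, t, u }  = { r, s } ∪ { q, r, t, u }
Step 3: 6 new —
  { p }  = { q, r, s, t, u }ᶜ
  { p, u }  = { q, r, s, t }ᶜ
  { r, u }  = { p, q, s, t }ᶜ
  { q, r, t }  = { r } ∪ { q, t }
  { q, t, u }  = { p, r, s }ᶜ
  { p, q, r, s, t }  = { r } ∪ { p, q, s, t }
Step 4 adds 7:
  { u }  = { p, q, r, s, t }ᶜ
  { p, r }  = { p } ∪ { r }
  { p, q, t }  = { q, t } ∪ { p }
  { p, s, u }  = { q, r, t }ᶜ
  { r, s, u }  = { r, s } ∪ { r, u }
  { p, q, r, t }  = { p } ∪ { q, r, t }
  { q, s, t, u }  = { q, t, u } ∪ { s }
Step 5: +1 →
  { s, u }  = { p, q, r, t }ᶜ
Step 6: already closed under ᶜ and ∪.

Hence σ(𝒞) has 32 members: { {  }, { p }, { r }, { s }, { u }, { p, r }, { p, s }, { p, u }, { q, t }, { r, s }, { r, u }, { s, u }, { p, q, t }, { p, r, s }, { p, r, u }, { p, s, u }, { q, r, t }, { q, s, t }, { q, t, u }, { r, s, u }, { p, q, r, t }, { p, q, s, t }, { p, q, t, u }, { p, r, s, u }, { q, r, s, t }, { q, r, t, u }, { q, s, t, u }, { p, q, r, s, t }, { p, q, r, t, u }, { p, q, s, t, u }, { q, r, s, t, u }, X }.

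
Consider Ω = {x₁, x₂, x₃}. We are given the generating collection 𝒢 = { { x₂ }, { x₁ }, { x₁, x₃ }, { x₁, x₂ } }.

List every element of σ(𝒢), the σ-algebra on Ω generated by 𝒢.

Start: 𝒢 ∪ {∅, Ω} = { ∅, { x₁ }, { x₂ }, { x₁, x₂ }, { x₁, x₃ }, Ω }.
Iteration 1: 2 new —
  { x₃ }  = complement { x₁, x₂ }
  { x₂, x₃ }  = complement { x₁ }
  [8 total]
Iteration 2 adds nothing — fixpoint reached.

Hence σ(𝒢) has 8 members: { ∅, { x₁ }, { x₂ }, { x₃ }, { x₁, x₂ }, { x₁, x₃ }, { x₂, x₃ }, Ω }.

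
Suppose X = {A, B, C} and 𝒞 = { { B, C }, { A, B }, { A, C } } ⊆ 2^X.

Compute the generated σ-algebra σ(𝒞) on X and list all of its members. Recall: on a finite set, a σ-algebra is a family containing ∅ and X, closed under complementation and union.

Answer: σ(𝒞) = { {}, { A }, { B }, { C }, { A, B }, { A, C }, { B, C }, X }

Trace:
Begin from { {}, { A, B }, { A, C }, { B, C }, X } (that is, 𝒞 plus ∅ and X).
Pass 1: 3 new —
  { A }  = { B, C }ᶜ
  { B }  = { A, C }ᶜ
  { C }  = { A, B }ᶜ
  |family| = 8
Pass 2: no new sets; the family is a σ-algebra.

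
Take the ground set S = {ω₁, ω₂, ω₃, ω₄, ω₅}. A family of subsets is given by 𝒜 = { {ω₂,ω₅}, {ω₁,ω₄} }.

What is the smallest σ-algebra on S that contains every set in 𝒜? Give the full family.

Start: 𝒜 ∪ {∅, S} = { {}, {ω₁,ω₄}, {ω₂,ω₅}, S }.
Round 1: 3 new —
  {ω₁,ω₃,ω₄}  = ᶜ of {ω₂,ω₅}
  {ω₂,ω₃,ω₅}  = ᶜ of {ω₁,ω₄}
  {ω₁,ω₂,ω₄,ω₅}  = {ω₂,ω₅} ∪ {ω₁,ω₄}
  — 7 sets.
Round 2 adds 1:
  {ω₃}  = ᶜ of {ω₁,ω₂,ω₄,ω₅}
  — 8 sets.
Round 3: stable.

Therefore σ(𝒜) = { {}, {ω₃}, {ω₁,ω₄}, {ω₂,ω₅}, {ω₁,ω₃,ω₄}, {ω₂,ω₃,ω₅}, {ω₁,ω₂,ω₄,ω₅}, S } (|σ(𝒜)| = 8).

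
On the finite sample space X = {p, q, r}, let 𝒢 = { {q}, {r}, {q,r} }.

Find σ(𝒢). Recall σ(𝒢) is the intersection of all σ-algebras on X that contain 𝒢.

σ(𝒢) (8 sets): { ∅, {p}, {q}, {r}, {p,q}, {p,r}, {q,r}, X }

Derivation:
Initial family (5 sets): { ∅, {q}, {r}, {q,r}, X }.
Pass 1. New:
  {p}  = X∖{q,r}
  {p,q}  = X∖{r}
  {p,r}  = X∖{q}
  — 8 sets.
Pass 2 adds nothing — fixpoint reached.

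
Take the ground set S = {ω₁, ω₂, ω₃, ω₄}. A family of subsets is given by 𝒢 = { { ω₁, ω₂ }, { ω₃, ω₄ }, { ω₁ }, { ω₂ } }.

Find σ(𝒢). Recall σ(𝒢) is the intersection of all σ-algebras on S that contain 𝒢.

σ(𝒢) = { {  }, { ω₁ }, { ω₂ }, { ω₁, ω₂ }, { ω₃, ω₄ }, { ω₁, ω₃, ω₄ }, { ω₂, ω₃, ω₄ }, S }

Trace:
Initial family (6 sets): { {  }, { ω₁ }, { ω₂ }, { ω₁, ω₂ }, { ω₃, ω₄ }, S }.
Step 1 (2 new):
  { ω₁, ω₃, ω₄ }  = S∖{ ω₂ }
  { ω₂, ω₃, ω₄ }  = S∖{ ω₁ }
Step 2: already closed under ᶜ and ∪.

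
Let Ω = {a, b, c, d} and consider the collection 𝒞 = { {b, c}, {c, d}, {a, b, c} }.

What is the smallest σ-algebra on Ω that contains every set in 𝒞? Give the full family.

Initial family (5 sets): { {}, {b, c}, {c, d}, {a, b, c}, Ω }.
Pass 1: 4 new —
  {d}  = Ω∖{a, b, c}
  {a, b}  = Ω∖{c, d}
  {a, d}  = Ω∖{b, c}
  {b, c, d}  = {c, d} ∪ {b, c}
  [9 total]
Pass 2: 3 new —
  {a}  = Ω∖{b, c, d}
  {a, b, d}  = {a, b} ∪ {a, d}
  {a, c, d}  = {c, d} ∪ {a, d}
  [12 total]
Pass 3: +2 →
  {b}  = Ω∖{a, c, d}
  {c}  = Ω∖{a, b, d}
  [14 total]
Pass 4. New:
  {a, c}  = {c} ∪ {a}
  {b, d}  = {d} ∪ {b}
  [16 total]
Pass 5 adds nothing — fixpoint reached.

σ(𝒞) = { {}, {a}, {b}, {c}, {d}, {a, b}, {a, c}, {a, d}, {b, c}, {b, d}, {c, d}, {a, b, c}, {a, b, d}, {a, c, d}, {b, c, d}, Ω }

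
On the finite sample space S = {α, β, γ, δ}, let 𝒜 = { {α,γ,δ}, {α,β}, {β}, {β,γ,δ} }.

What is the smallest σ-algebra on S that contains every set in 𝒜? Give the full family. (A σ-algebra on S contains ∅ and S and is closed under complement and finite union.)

Take S₀ = 𝒜 ∪ {∅, S} = { {}, {β}, {α,β}, {α,γ,δ}, {β,γ,δ}, S }.
Iteration 1: +2 →
  {α}  = ᶜ of {β,γ,δ}
  {γ,δ}  = ᶜ of {α,β}
  — 8 sets.
Iteration 2: already closed under ᶜ and ∪.

σ(𝒜) = { {}, {α}, {β}, {α,β}, {γ,δ}, {α,γ,δ}, {β,γ,δ}, S }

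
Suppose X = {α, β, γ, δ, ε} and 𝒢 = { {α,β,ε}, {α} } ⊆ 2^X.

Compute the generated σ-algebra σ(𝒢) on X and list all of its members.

Seed the family with 𝒢 together with ∅ and X: { {}, {α}, {α,β,ε}, X }.
Iteration 1 (2 new):
  {γ,δ}  = {α,β,ε}ᶜ
  {β,γ,δ,ε}  = {α}ᶜ
Iteration 2: 1 new —
  {α,γ,δ}  = {γ,δ} ∪ {α}
Iteration 3. New:
  {β,ε}  = {α,γ,δ}ᶜ
Iteration 4: closed — nothing new.

Therefore σ(𝒢) = { {}, {α}, {β,ε}, {γ,δ}, {α,β,ε}, {α,γ,δ}, {β,γ,δ,ε}, X } (|σ(𝒢)| = 8).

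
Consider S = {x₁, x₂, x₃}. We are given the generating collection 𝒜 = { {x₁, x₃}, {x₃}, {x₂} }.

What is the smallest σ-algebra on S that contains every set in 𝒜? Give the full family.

Answer: σ(𝒜) = { {}, {x₁}, {x₂}, {x₃}, {x₁, x₂}, {x₁, x₃}, {x₂, x₃}, S }

Working:
Take S₀ = 𝒜 ∪ {∅, S} = { {}, {x₂}, {x₃}, {x₁, x₃}, S }.
Pass 1 (2 new):
  {x₁, x₂}  = ᶜ of {x₃}
  {x₂, x₃}  = {x₃} ∪ {x₂}
  |family| = 7
Pass 2: 1 new —
  {x₁}  = ᶜ of {x₂, x₃}
  |family| = 8
Pass 3: closed — nothing new.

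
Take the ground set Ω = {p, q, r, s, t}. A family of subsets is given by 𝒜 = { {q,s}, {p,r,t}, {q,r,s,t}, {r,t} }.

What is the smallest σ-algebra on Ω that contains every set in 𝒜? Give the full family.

Answer: σ(𝒜) = { {}, {p}, {q,s}, {r,t}, {p,q,s}, {p,r,t}, {q,r,s,t}, Ω }

Working:
Begin from { {}, {q,s}, {r,t}, {p,r,t}, {q,r,s,t}, Ω } (that is, 𝒜 plus ∅ and Ω).
Round 1: 2 new —
  {p}  = complement {q,r,s,t}
  {p,q,s}  = complement {r,t}
Round 2: already closed under ᶜ and ∪.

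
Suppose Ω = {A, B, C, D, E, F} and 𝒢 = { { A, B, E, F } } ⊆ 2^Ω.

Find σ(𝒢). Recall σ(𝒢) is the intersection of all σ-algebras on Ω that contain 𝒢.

Begin from { ∅, { A, B, E, F }, Ω } (that is, 𝒢 plus ∅ and Ω).
Step 1. New:
  { C, D }  = { A, B, E, F }ᶜ
  — 4 sets.
Step 2 adds nothing — fixpoint reached.

|σ(𝒢)| = 4.  σ(𝒢) = { ∅, { C, D }, { A, B, E, F }, Ω }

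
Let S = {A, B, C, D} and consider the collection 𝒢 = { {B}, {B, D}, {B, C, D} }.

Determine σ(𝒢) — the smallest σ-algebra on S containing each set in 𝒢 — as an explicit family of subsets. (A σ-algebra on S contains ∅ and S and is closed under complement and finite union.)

Seed the family with 𝒢 together with ∅ and S: { {}, {B}, {B, D}, {B, C, D}, S }.
Iteration 1 adds 3:
  {A}  = complement {B, C, D}
  {A, C}  = complement {B, D}
  {A, C, D}  = complement {B}
  (now 8)
Iteration 2. New:
  {A, B}  = {B} ∪ {A}
  {A, B, C}  = {B} ∪ {A, C}
  {A, B, D}  = {B, D} ∪ {A}
  (now 11)
Iteration 3 (3 new):
  {C}  = complement {A, B, D}
  {D}  = complement {A, B, C}
  {C, D}  = complement {A, B}
  (now 14)
Iteration 4: 2 new —
  {A, D}  = {D} ∪ {A}
  {B, C}  = {C} ∪ {B}
  (now 16)
Iteration 5: already closed under ᶜ and ∪.

|σ(𝒢)| = 16.  σ(𝒢) = { {}, {A}, {B}, {C}, {D}, {A, B}, {A, C}, {A, D}, {B, C}, {B, D}, {C, D}, {A, B, C}, {A, B, D}, {A, C, D}, {B, C, D}, S }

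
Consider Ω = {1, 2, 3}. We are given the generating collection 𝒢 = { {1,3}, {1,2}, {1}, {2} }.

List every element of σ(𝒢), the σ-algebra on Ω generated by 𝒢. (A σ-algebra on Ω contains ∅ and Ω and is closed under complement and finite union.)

σ(𝒢) = { {}, {1}, {2}, {3}, {1,2}, {1,3}, {2,3}, Ω }

Trace:
Start: 𝒢 ∪ {∅, Ω} = { {}, {1}, {2}, {1,2}, {1,3}, Ω }.
Step 1: 2 new —
  {3}  = Ω∖{1,2}
  {2,3}  = Ω∖{1}
  — 8 sets.
Step 2: closed — nothing new.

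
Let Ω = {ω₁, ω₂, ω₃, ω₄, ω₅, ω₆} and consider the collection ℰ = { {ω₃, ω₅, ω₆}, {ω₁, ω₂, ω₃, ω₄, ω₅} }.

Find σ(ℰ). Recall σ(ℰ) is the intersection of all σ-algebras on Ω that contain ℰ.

Seed the family with ℰ together with ∅ and Ω: { {}, {ω₃, ω₅, ω₆}, {ω₁, ω₂, ω₃, ω₄, ω₅}, Ω }.
Iteration 1. New:
  {ω₆}  = ᶜ of {ω₁, ω₂, ω₃, ω₄, ω₅}
  {ω₁, ω₂, ω₄}  = ᶜ of {ω₃, ω₅, ω₆}
  — 6 sets.
Iteration 2: 1 new —
  {ω₁, ω₂, ω₄, ω₆}  = {ω₁, ω₂, ω₄} ∪ {ω₆}
  — 7 sets.
Iteration 3 (1 new):
  {ω₃, ω₅}  = ᶜ of {ω₁, ω₂, ω₄, ω₆}
  — 8 sets.
Iteration 4: already closed under ᶜ and ∪.

Therefore σ(ℰ) = { {}, {ω₆}, {ω₃, ω₅}, {ω₁, ω₂, ω₄}, {ω₃, ω₅, ω₆}, {ω₁, ω₂, ω₄, ω₆}, {ω₁, ω₂, ω₃, ω₄, ω₅}, Ω } (|σ(ℰ)| = 8).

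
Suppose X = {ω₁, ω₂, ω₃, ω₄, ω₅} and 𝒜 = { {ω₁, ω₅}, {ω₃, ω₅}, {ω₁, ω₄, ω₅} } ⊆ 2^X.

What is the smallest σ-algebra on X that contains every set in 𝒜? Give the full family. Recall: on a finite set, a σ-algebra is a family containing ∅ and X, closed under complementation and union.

Take S₀ = 𝒜 ∪ {∅, X} = { {}, {ω₁, ω₅}, {ω₃, ω₅}, {ω₁, ω₄, ω₅}, X }.
Pass 1: +5 →
  {ω₂, ω₃}  = complement {ω₁, ω₄, ω₅}
  {ω₁, ω₂, ω₄}  = complement {ω₃, ω₅}
  {ω₁, ω₃, ω₅}  = {ω₁, ω₅} ∪ {ω₃, ω₅}
  {ω₂, ω₃, ω₄}  = complement {ω₁, ω₅}
  {ω₁, ω₃, ω₄, ω₅}  = {ω₁, ω₄, ω₅} ∪ {ω₃, ω₅}
  [10 total]
Pass 2: 7 new —
  {ω₂}  = complement {ω₁, ω₃, ω₄, ω₅}
  {ω₂, ω₄}  = complement {ω₁, ω₃, ω₅}
  {ω₂, ω₃, ω₅}  = {ω₂, ω₃} ∪ {ω₃, ω₅}
  {ω₁, ω₂, ω₃, ω₄}  = {ω₂, ω₃, ω₄} ∪ {ω₁, ω₂, ω₄}
  {ω₁, ω₂, ω₃, ω₅}  = {ω₁, ω₃, ω₅} ∪ {ω₂, ω₃}
  {ω₁, ω₂, ω₄, ω₅}  = {ω₁, ω₄, ω₅} ∪ {ω₁, ω₂, ω₄}
  {ω₂, ω₃, ω₄, ω₅}  = {ω₂, ω₃, ω₄} ∪ {ω₃, ω₅}
  [17 total]
Pass 3. New:
  {ω₁}  = complement {ω₂, ω₃, ω₄, ω₅}
  {ω₃}  = complement {ω₁, ω₂, ω₄, ω₅}
  {ω₄}  = complement {ω₁, ω₂, ω₃, ω₅}
  {ω₅}  = complement {ω₁, ω₂, ω₃, ω₄}
  {ω₁, ω₄}  = complement {ω₂, ω₃, ω₅}
  {ω₁, ω₂, ω₅}  = {ω₁, ω₅} ∪ {ω₂}
  [23 total]
Pass 4 adds 9:
  {ω₁, ω₂}  = {ω₂} ∪ {ω₁}
  {ω₁, ω₃}  = {ω₃} ∪ {ω₁}
  {ω₂, ω₅}  = {ω₂} ∪ {ω₅}
  {ω₃, ω₄}  = complement {ω₁, ω₂, ω₅}
  {ω₄, ω₅}  = {ω₅} ∪ {ω₄}
  {ω₁, ω₂, ω₃}  = {ω₂, ω₃} ∪ {ω₁}
  {ω₁, ω₃, ω₄}  = {ω₃} ∪ {ω₁, ω₄}
  {ω₂, ω₄, ω₅}  = {ω₅} ∪ {ω₂, ω₄}
  {ω₃, ω₄, ω₅}  = {ω₄} ∪ {ω₃, ω₅}
  [32 total]
Pass 5 adds nothing — fixpoint reached.

Therefore σ(𝒜) = { {}, {ω₁}, {ω₂}, {ω₃}, {ω₄}, {ω₅}, {ω₁, ω₂}, {ω₁, ω₃}, {ω₁, ω₄}, {ω₁, ω₅}, {ω₂, ω₃}, {ω₂, ω₄}, {ω₂, ω₅}, {ω₃, ω₄}, {ω₃, ω₅}, {ω₄, ω₅}, {ω₁, ω₂, ω₃}, {ω₁, ω₂, ω₄}, {ω₁, ω₂, ω₅}, {ω₁, ω₃, ω₄}, {ω₁, ω₃, ω₅}, {ω₁, ω₄, ω₅}, {ω₂, ω₃, ω₄}, {ω₂, ω₃, ω₅}, {ω₂, ω₄, ω₅}, {ω₃, ω₄, ω₅}, {ω₁, ω₂, ω₃, ω₄}, {ω₁, ω₂, ω₃, ω₅}, {ω₁, ω₂, ω₄, ω₅}, {ω₁, ω₃, ω₄, ω₅}, {ω₂, ω₃, ω₄, ω₅}, X } (|σ(𝒜)| = 32).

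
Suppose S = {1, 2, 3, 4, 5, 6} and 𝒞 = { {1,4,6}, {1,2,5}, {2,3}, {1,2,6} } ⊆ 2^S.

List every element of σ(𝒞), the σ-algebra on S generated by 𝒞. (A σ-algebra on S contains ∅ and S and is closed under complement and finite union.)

|σ(𝒞)| = 64.  σ(𝒞) = { ∅, {1}, {2}, {3}, {4}, {5}, {6}, {1,2}, {1,3}, {1,4}, {1,5}, {1,6}, {2,3}, {2,4}, {2,5}, {2,6}, {3,4}, {3,5}, {3,6}, {4,5}, {4,6}, {5,6}, {1,2,3}, {1,2,4}, {1,2,5}, {1,2,6}, {1,3,4}, {1,3,5}, {1,3,6}, {1,4,5}, {1,4,6}, {1,5,6}, {2,3,4}, {2,3,5}, {2,3,6}, {2,4,5}, {2,4,6}, {2,5,6}, {3,4,5}, {3,4,6}, {3,5,6}, {4,5,6}, {1,2,3,4}, {1,2,3,5}, {1,2,3,6}, {1,2,4,5}, {1,2,4,6}, {1,2,5,6}, {1,3,4,5}, {1,3,4,6}, {1,3,5,6}, {1,4,5,6}, {2,3,4,5}, {2,3,4,6}, {2,3,5,6}, {2,4,5,6}, {3,4,5,6}, {1,2,3,4,5}, {1,2,3,4,6}, {1,2,3,5,6}, {1,2,4,5,6}, {1,3,4,5,6}, {2,3,4,5,6}, S }

Working:
Initial family (6 sets): { ∅, {2,3}, {1,2,5}, {1,2,6}, {1,4,6}, S }.
Round 1. New:
  {2,3,5}  = {1,4,6}ᶜ
  {3,4,5}  = {1,2,6}ᶜ
  {3,4,6}  = {1,2,5}ᶜ
  {1,2,3,5}  = {1,2,5} ∪ {2,3}
  {1,2,3,6}  = {2,3} ∪ {1,2,6}
  {1,2,4,6}  = {1,2,6} ∪ {1,4,6}
  {1,2,5,6}  = {1,2,5} ∪ {1,2,6}
  {1,4,5,6}  = {2,3}ᶜ
  {1,2,3,4,6}  = {2,3} ∪ {1,4,6}
  {1,2,4,5,6}  = {1,2,5} ∪ {1,4,6}
  — 16 sets.
Round 2: 14 new —
  {3}  = {1,2,4,5,6}ᶜ
  {5}  = {1,2,3,4,6}ᶜ
  {3,4}  = {1,2,5,6}ᶜ
  {3,5}  = {1,2,4,6}ᶜ
  {4,5}  = {1,2,3,6}ᶜ
  {4,6}  = {1,2,3,5}ᶜ
  {1,3,4,6}  = {1,4,6} ∪ {3,4,6}
  {2,3,4,5}  = {3,4,5} ∪ {2,3,5}
  {2,3,4,6}  = {2,3} ∪ {3,4,6}
  {3,4,5,6}  = {3,4,5} ∪ {3,4,6}
  {1,2,3,4,5}  = {3,4,5} ∪ {1,2,5}
  {1,2,3,5,6}  = {1,2,3,6} ∪ {1,2,5}
  {1,3,4,5,6}  = {3,4,5} ∪ {1,4,5,6}
  {2,3,4,5,6}  = {2,3,5} ∪ {3,4,6}
  — 30 sets.
Round 3: 11 new —
  {1}  = {2,3,4,5,6}ᶜ
  {2}  = {1,3,4,5,6}ᶜ
  {4}  = {1,2,3,5,6}ᶜ
  {6}  = {1,2,3,4,5}ᶜ
  {1,2}  = {3,4,5,6}ᶜ
  {1,5}  = {2,3,4,6}ᶜ
  {1,6}  = {2,3,4,5}ᶜ
  {2,5}  = {1,3,4,6}ᶜ
  {2,3,4}  = {3,4} ∪ {2,3}
  {4,5,6}  = {5} ∪ {4,6}
  {1,2,4,5}  = {4,5} ∪ {1,2,5}
  — 41 sets.
Round 4 (23 new):
  {1,3}  = {3} ∪ {1}
  {1,4}  = {4} ∪ {1}
  {2,4}  = {2} ∪ {4}
  {2,6}  = {2} ∪ {6}
  {3,6}  = {1,2,4,5}ᶜ
  {5,6}  = {6} ∪ {5}
  {1,2,3}  = {4,5,6}ᶜ
  {1,2,4}  = {1,2} ∪ {4}
  {1,3,4}  = {3,4} ∪ {1}
  {1,3,5}  = {3,5} ∪ {1}
  {1,3,6}  = {1,6} ∪ {3}
  {1,4,5}  = {4,5} ∪ {1}
  {1,5,6}  = {2,3,4}ᶜ
  {2,3,6}  = {2,3} ∪ {6}
  {2,4,5}  = {2} ∪ {4,5}
  {2,4,6}  = {2} ∪ {4,6}
  {2,5,6}  = {2,5} ∪ {6}
  {3,5,6}  = {3,5} ∪ {6}
  {1,2,3,4}  = {3,4} ∪ {1,2}
  {1,3,4,5}  = {3,4} ∪ {1,5}
  {1,3,5,6}  = {1,6} ∪ {3,5}
  {2,3,5,6}  = {6} ∪ {2,3,5}
  {2,4,5,6}  = {2} ∪ {4,5,6}
  — 64 sets.
After Round 5 the family is unchanged; done.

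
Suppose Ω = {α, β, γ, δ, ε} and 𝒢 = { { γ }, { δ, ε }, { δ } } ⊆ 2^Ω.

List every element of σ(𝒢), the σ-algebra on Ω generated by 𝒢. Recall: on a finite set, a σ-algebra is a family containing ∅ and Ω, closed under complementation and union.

Take S₀ = 𝒢 ∪ {∅, Ω} = { ∅, { γ }, { δ }, { δ, ε }, Ω }.
Round 1: 5 new —
  { γ, δ }  = { γ } ∪ { δ }
  { α, β, γ }  = Ω∖{ δ, ε }
  { γ, δ, ε }  = { δ, ε } ∪ { γ }
  { α, β, γ, ε }  = Ω∖{ δ }
  { α, β, δ, ε }  = Ω∖{ γ }
Round 2: 3 new —
  { α, β }  = Ω∖{ γ, δ, ε }
  { α, β, ε }  = Ω∖{ γ, δ }
  { α, β, γ, δ }  = { γ, δ } ∪ { α, β, γ }
Round 3: 2 new —
  { ε }  = Ω∖{ α, β, γ, δ }
  { α, β, δ }  = { α, β } ∪ { δ }
Round 4 (1 new):
  { γ, ε }  = Ω∖{ α, β, δ }
Round 5: stable.

Hence σ(𝒢) has 16 members: { ∅, { γ }, { δ }, { ε }, { α, β }, { γ, δ }, { γ, ε }, { δ, ε }, { α, β, γ }, { α, β, δ }, { α, β, ε }, { γ, δ, ε }, { α, β, γ, δ }, { α, β, γ, ε }, { α, β, δ, ε }, Ω }.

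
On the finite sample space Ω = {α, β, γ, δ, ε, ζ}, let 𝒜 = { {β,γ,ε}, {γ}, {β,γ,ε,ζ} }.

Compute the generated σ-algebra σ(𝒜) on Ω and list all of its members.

Seed the family with 𝒜 together with ∅ and Ω: { {}, {γ}, {β,γ,ε}, {β,γ,ε,ζ}, Ω }.
Iteration 1: +3 →
  {α,δ}  = complement {β,γ,ε,ζ}
  {α,δ,ζ}  = complement {β,γ,ε}
  {α,β,δ,ε,ζ}  = complement {γ}
Iteration 2 adds 3:
  {α,γ,δ}  = {γ} ∪ {α,δ}
  {α,γ,δ,ζ}  = {γ} ∪ {α,δ,ζ}
  {α,β,γ,δ,ε}  = {β,γ,ε} ∪ {α,δ}
Iteration 3 (3 new):
  {ζ}  = complement {α,β,γ,δ,ε}
  {β,ε}  = complement {α,γ,δ,ζ}
  {β,ε,ζ}  = complement {α,γ,δ}
Iteration 4. New:
  {γ,ζ}  = {γ} ∪ {ζ}
  {α,β,δ,ε}  = {β,ε} ∪ {α,δ}
Iteration 5: already closed under ᶜ and ∪.

Hence σ(𝒜) has 16 members: { {}, {γ}, {ζ}, {α,δ}, {β,ε}, {γ,ζ}, {α,γ,δ}, {α,δ,ζ}, {β,γ,ε}, {β,ε,ζ}, {α,β,δ,ε}, {α,γ,δ,ζ}, {β,γ,ε,ζ}, {α,β,γ,δ,ε}, {α,β,δ,ε,ζ}, Ω }.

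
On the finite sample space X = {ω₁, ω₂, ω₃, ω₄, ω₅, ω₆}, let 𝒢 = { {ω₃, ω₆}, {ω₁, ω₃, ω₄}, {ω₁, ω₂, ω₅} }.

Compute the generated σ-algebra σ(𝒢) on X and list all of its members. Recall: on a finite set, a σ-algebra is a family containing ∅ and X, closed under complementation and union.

Seed the family with 𝒢 together with ∅ and X: { {}, {ω₃, ω₆}, {ω₁, ω₂, ω₅}, {ω₁, ω₃, ω₄}, X }.
Round 1 adds 6:
  {ω₂, ω₅, ω₆}  = ᶜ of {ω₁, ω₃, ω₄}
  {ω₃, ω₄, ω₆}  = ᶜ of {ω₁, ω₂, ω₅}
  {ω₁, ω₂, ω₄, ω₅}  = ᶜ of {ω₃, ω₆}
  {ω₁, ω₃, ω₄, ω₆}  = {ω₁, ω₃, ω₄} ∪ {ω₃, ω₆}
  {ω₁, ω₂, ω₃, ω₄, ω₅}  = {ω₁, ω₂, ω₅} ∪ {ω₁, ω₃, ω₄}
  {ω₁, ω₂, ω₃, ω₅, ω₆}  = {ω₁, ω₂, ω₅} ∪ {ω₃, ω₆}
Round 2 (7 new):
  {ω₄}  = ᶜ of {ω₁, ω₂, ω₃, ω₅, ω₆}
  {ω₆}  = ᶜ of {ω₁, ω₂, ω₃, ω₄, ω₅}
  {ω₂, ω₅}  = ᶜ of {ω₁, ω₃, ω₄, ω₆}
  {ω₁, ω₂, ω₅, ω₆}  = {ω₂, ω₅, ω₆} ∪ {ω₁, ω₂, ω₅}
  {ω₂, ω₃, ω₅, ω₆}  = {ω₂, ω₅, ω₆} ∪ {ω₃, ω₆}
  {ω₁, ω₂, ω₄, ω₅, ω₆}  = {ω₂, ω₅, ω₆} ∪ {ω₁, ω₂, ω₄, ω₅}
  {ω₂, ω₃, ω₄, ω₅, ω₆}  = {ω₂, ω₅, ω₆} ∪ {ω₃, ω₄, ω₆}
Round 3. New:
  {ω₁}  = ᶜ of {ω₂, ω₃, ω₄, ω₅, ω₆}
  {ω₃}  = ᶜ of {ω₁, ω₂, ω₄, ω₅, ω₆}
  {ω₁, ω₄}  = ᶜ of {ω₂, ω₃, ω₅, ω₆}
  {ω₃, ω₄}  = ᶜ of {ω₁, ω₂, ω₅, ω₆}
  {ω₄, ω₆}  = {ω₄} ∪ {ω₆}
  {ω₂, ω₄, ω₅}  = {ω₂, ω₅} ∪ {ω₄}
  {ω₂, ω₄, ω₅, ω₆}  = {ω₄} ∪ {ω₂, ω₅, ω₆}
Round 4 adds 7:
  {ω₁, ω₃}  = ᶜ of {ω₂, ω₄, ω₅, ω₆}
  {ω₁, ω₆}  = {ω₁} ∪ {ω₆}
  {ω₁, ω₃, ω₆}  = ᶜ of {ω₂, ω₄, ω₅}
  {ω₁, ω₄, ω₆}  = {ω₁} ∪ {ω₄, ω₆}
  {ω₂, ω₃, ω₅}  = {ω₂, ω₅} ∪ {ω₃}
  {ω₁, ω₂, ω₃, ω₅}  = ᶜ of {ω₄, ω₆}
  {ω₂, ω₃, ω₄, ω₅}  = {ω₂, ω₅} ∪ {ω₃, ω₄}
Round 5: already closed under ᶜ and ∪.

Hence σ(𝒢) has 32 members: { {}, {ω₁}, {ω₃}, {ω₄}, {ω₆}, {ω₁, ω₃}, {ω₁, ω₄}, {ω₁, ω₆}, {ω₂, ω₅}, {ω₃, ω₄}, {ω₃, ω₆}, {ω₄, ω₆}, {ω₁, ω₂, ω₅}, {ω₁, ω₃, ω₄}, {ω₁, ω₃, ω₆}, {ω₁, ω₄, ω₆}, {ω₂, ω₃, ω₅}, {ω₂, ω₄, ω₅}, {ω₂, ω₅, ω₆}, {ω₃, ω₄, ω₆}, {ω₁, ω₂, ω₃, ω₅}, {ω₁, ω₂, ω₄, ω₅}, {ω₁, ω₂, ω₅, ω₆}, {ω₁, ω₃, ω₄, ω₆}, {ω₂, ω₃, ω₄, ω₅}, {ω₂, ω₃, ω₅, ω₆}, {ω₂, ω₄, ω₅, ω₆}, {ω₁, ω₂, ω₃, ω₄, ω₅}, {ω₁, ω₂, ω₃, ω₅, ω₆}, {ω₁, ω₂, ω₄, ω₅, ω₆}, {ω₂, ω₃, ω₄, ω₅, ω₆}, X }.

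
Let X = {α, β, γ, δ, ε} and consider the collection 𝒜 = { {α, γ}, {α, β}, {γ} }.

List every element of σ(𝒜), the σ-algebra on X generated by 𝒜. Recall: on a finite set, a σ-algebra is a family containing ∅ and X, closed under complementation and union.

σ(𝒜) (16 sets): { ∅, {α}, {β}, {γ}, {α, β}, {α, γ}, {β, γ}, {δ, ε}, {α, β, γ}, {α, δ, ε}, {β, δ, ε}, {γ, δ, ε}, {α, β, δ, ε}, {α, γ, δ, ε}, {β, γ, δ, ε}, X }

Working:
Begin from { ∅, {γ}, {α, β}, {α, γ}, X } (that is, 𝒜 plus ∅ and X).
Pass 1 adds 4:
  {α, β, γ}  = {γ} ∪ {α, β}
  {β, δ, ε}  = {α, γ}ᶜ
  {γ, δ, ε}  = {α, β}ᶜ
  {α, β, δ, ε}  = {γ}ᶜ
  |family| = 9
Pass 2 (3 new):
  {δ, ε}  = {α, β, γ}ᶜ
  {α, γ, δ, ε}  = {γ, δ, ε} ∪ {α, γ}
  {β, γ, δ, ε}  = {γ, δ, ε} ∪ {β, δ, ε}
  |family| = 12
Pass 3 (2 new):
  {α}  = {β, γ, δ, ε}ᶜ
  {β}  = {α, γ, δ, ε}ᶜ
  |family| = 14
Pass 4 adds 2:
  {β, γ}  = {γ} ∪ {β}
  {α, δ, ε}  = {δ, ε} ∪ {α}
  |family| = 16
Pass 5: closed — nothing new.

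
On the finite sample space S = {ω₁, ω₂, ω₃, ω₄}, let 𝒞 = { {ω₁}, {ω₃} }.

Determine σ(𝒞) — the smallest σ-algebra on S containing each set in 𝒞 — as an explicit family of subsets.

Initial family (4 sets): { {}, {ω₁}, {ω₃}, S }.
Pass 1 (3 new):
  {ω₁,ω₃}  = {ω₃} ∪ {ω₁}
  {ω₁,ω₂,ω₄}  = S∖{ω₃}
  {ω₂,ω₃,ω₄}  = S∖{ω₁}
  |family| = 7
Pass 2 adds 1:
  {ω₂,ω₄}  = S∖{ω₁,ω₃}
  |family| = 8
Pass 3 adds nothing — fixpoint reached.

σ(𝒞) = { {}, {ω₁}, {ω₃}, {ω₁,ω₃}, {ω₂,ω₄}, {ω₁,ω₂,ω₄}, {ω₂,ω₃,ω₄}, S }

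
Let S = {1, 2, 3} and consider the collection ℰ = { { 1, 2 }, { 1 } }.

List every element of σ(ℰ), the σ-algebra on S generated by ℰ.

σ(ℰ) = { ∅, { 1 }, { 2 }, { 3 }, { 1, 2 }, { 1, 3 }, { 2, 3 }, S }

Check:
Begin from { ∅, { 1 }, { 1, 2 }, S } (that is, ℰ plus ∅ and S).
Step 1 adds 2:
  { 3 }  = ᶜ of { 1, 2 }
  { 2, 3 }  = ᶜ of { 1 }
  (now 6)
Step 2. New:
  { 1, 3 }  = { 3 } ∪ { 1 }
  (now 7)
Step 3. New:
  { 2 }  = ᶜ of { 1, 3 }
  (now 8)
Step 4: already closed under ᶜ and ∪.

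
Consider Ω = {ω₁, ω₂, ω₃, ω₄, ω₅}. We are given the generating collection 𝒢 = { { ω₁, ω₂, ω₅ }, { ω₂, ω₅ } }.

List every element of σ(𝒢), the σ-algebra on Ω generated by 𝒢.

σ(𝒢) = { {  }, { ω₁ }, { ω₂, ω₅ }, { ω₃, ω₄ }, { ω₁, ω₂, ω₅ }, { ω₁, ω₃, ω₄ }, { ω₂, ω₃, ω₄, ω₅ }, Ω }

Trace:
Begin from { {  }, { ω₂, ω₅ }, { ω₁, ω₂, ω₅ }, Ω } (that is, 𝒢 plus ∅ and Ω).
Round 1 (2 new):
  { ω₃, ω₄ }  = { ω₁, ω₂, ω₅ }ᶜ
  { ω₁, ω₃, ω₄ }  = { ω₂, ω₅ }ᶜ
  — 6 sets.
Round 2. New:
  { ω₂, ω₃, ω₄, ω₅ }  = { ω₂, ω₅ } ∪ { ω₃, ω₄ }
  — 7 sets.
Round 3 (1 new):
  { ω₁ }  = { ω₂, ω₃, ω₄, ω₅ }ᶜ
  — 8 sets.
Round 4: stable.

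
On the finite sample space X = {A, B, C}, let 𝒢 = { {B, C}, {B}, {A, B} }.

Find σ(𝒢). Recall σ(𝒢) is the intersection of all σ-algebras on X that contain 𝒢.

Begin from { {}, {B}, {A, B}, {B, C}, X } (that is, 𝒢 plus ∅ and X).
Pass 1 (3 new):
  {A}  = {B, C}ᶜ
  {C}  = {A, B}ᶜ
  {A, C}  = {B}ᶜ
  |family| = 8
Pass 2: no new sets; the family is a σ-algebra.

σ(𝒢) = { {}, {A}, {B}, {C}, {A, B}, {A, C}, {B, C}, X }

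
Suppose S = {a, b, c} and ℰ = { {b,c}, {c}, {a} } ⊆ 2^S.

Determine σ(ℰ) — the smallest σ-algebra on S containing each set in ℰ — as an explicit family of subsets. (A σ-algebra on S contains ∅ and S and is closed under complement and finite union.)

|σ(ℰ)| = 8.  σ(ℰ) = { {}, {a}, {b}, {c}, {a,b}, {a,c}, {b,c}, S }

Trace:
Initial family (5 sets): { {}, {a}, {c}, {b,c}, S }.
Round 1: +2 →
  {a,b}  = ᶜ of {c}
  {a,c}  = {c} ∪ {a}
  — 7 sets.
Round 2. New:
  {b}  = ᶜ of {a,c}
  — 8 sets.
Round 3: no new sets; the family is a σ-algebra.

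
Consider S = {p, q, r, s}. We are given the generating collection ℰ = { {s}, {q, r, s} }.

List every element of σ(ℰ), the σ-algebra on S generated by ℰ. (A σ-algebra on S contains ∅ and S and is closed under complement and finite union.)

σ(ℰ) (8 sets): { {}, {p}, {s}, {p, s}, {q, r}, {p, q, r}, {q, r, s}, S }

Derivation:
Take S₀ = ℰ ∪ {∅, S} = { {}, {s}, {q, r, s}, S }.
Pass 1: +2 →
  {p}  = ᶜ of {q, r, s}
  {p, q, r}  = ᶜ of {s}
  (now 6)
Pass 2: +1 →
  {p, s}  = {s} ∪ {p}
  (now 7)
Pass 3. New:
  {q, r}  = ᶜ of {p, s}
  (now 8)
Pass 4: closed — nothing new.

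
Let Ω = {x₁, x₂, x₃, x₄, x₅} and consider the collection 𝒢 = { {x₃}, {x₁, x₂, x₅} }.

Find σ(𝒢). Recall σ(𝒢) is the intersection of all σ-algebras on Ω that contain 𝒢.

Begin from { ∅, {x₃}, {x₁, x₂, x₅}, Ω } (that is, 𝒢 plus ∅ and Ω).
Step 1: 3 new —
  {x₃, x₄}  = ᶜ of {x₁, x₂, x₅}
  {x₁, x₂, x₃, x₅}  = {x₃} ∪ {x₁, x₂, x₅}
  {x₁, x₂, x₄, x₅}  = ᶜ of {x₃}
  [7 total]
Step 2: +1 →
  {x₄}  = ᶜ of {x₁, x₂, x₃, x₅}
  [8 total]
Step 3: already closed under ᶜ and ∪.

|σ(𝒢)| = 8.  σ(𝒢) = { ∅, {x₃}, {x₄}, {x₃, x₄}, {x₁, x₂, x₅}, {x₁, x₂, x₃, x₅}, {x₁, x₂, x₄, x₅}, Ω }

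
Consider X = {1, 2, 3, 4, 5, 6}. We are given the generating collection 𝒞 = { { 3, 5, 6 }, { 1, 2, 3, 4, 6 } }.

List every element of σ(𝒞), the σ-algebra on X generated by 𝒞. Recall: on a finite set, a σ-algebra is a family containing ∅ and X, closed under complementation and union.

Answer: σ(𝒞) = { {  }, { 5 }, { 3, 6 }, { 1, 2, 4 }, { 3, 5, 6 }, { 1, 2, 4, 5 }, { 1, 2, 3, 4, 6 }, X }

Check:
Take S₀ = 𝒞 ∪ {∅, X} = { {  }, { 3, 5, 6 }, { 1, 2, 3, 4, 6 }, X }.
Step 1: 2 new —
  { 5 }  = { 1, 2, 3, 4, 6 }ᶜ
  { 1, 2, 4 }  = { 3, 5, 6 }ᶜ
  (now 6)
Step 2 (1 new):
  { 1, 2, 4, 5 }  = { 1, 2, 4 } ∪ { 5 }
  (now 7)
Step 3: 1 new —
  { 3, 6 }  = { 1, 2, 4, 5 }ᶜ
  (now 8)
Step 4: no new sets; the family is a σ-algebra.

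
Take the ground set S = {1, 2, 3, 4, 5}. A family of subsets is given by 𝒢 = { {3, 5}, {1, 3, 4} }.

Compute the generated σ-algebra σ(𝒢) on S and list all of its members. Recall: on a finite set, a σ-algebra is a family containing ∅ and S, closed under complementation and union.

Start: 𝒢 ∪ {∅, S} = { {}, {3, 5}, {1, 3, 4}, S }.
Round 1. New:
  {2, 5}  = ᶜ of {1, 3, 4}
  {1, 2, 4}  = ᶜ of {3, 5}
  {1, 3, 4, 5}  = {3, 5} ∪ {1, 3, 4}
Round 2: 4 new —
  {2}  = ᶜ of {1, 3, 4, 5}
  {2, 3, 5}  = {2, 5} ∪ {3, 5}
  {1, 2, 3, 4}  = {1, 3, 4} ∪ {1, 2, 4}
  {1, 2, 4, 5}  = {2, 5} ∪ {1, 2, 4}
Round 3. New:
  {3}  = ᶜ of {1, 2, 4, 5}
  {5}  = ᶜ of {1, 2, 3, 4}
  {1, 4}  = ᶜ of {2, 3, 5}
Round 4. New:
  {2, 3}  = {3} ∪ {2}
  {1, 4, 5}  = {1, 4} ∪ {5}
After Round 5 the family is unchanged; done.

Therefore σ(𝒢) = { {}, {2}, {3}, {5}, {1, 4}, {2, 3}, {2, 5}, {3, 5}, {1, 2, 4}, {1, 3, 4}, {1, 4, 5}, {2, 3, 5}, {1, 2, 3, 4}, {1, 2, 4, 5}, {1, 3, 4, 5}, S } (|σ(𝒢)| = 16).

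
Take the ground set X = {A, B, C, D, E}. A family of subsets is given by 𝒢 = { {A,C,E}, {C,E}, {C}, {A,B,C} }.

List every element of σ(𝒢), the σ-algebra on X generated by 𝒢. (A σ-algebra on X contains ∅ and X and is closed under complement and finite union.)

Begin from { ∅, {C}, {C,E}, {A,B,C}, {A,C,E}, X } (that is, 𝒢 plus ∅ and X).
Round 1 adds 5:
  {B,D}  = complement {A,C,E}
  {D,E}  = complement {A,B,C}
  {A,B,D}  = complement {C,E}
  {A,B,C,E}  = {A,B,C} ∪ {A,C,E}
  {A,B,D,E}  = complement {C}
  [11 total]
Round 2 adds 7:
  {D}  = complement {A,B,C,E}
  {B,C,D}  = {C} ∪ {B,D}
  {B,D,E}  = {D,E} ∪ {B,D}
  {C,D,E}  = {D,E} ∪ {C}
  {A,B,C,D}  = {A,B,C} ∪ {A,B,D}
  {A,C,D,E}  = {A,C,E} ∪ {D,E}
  {B,C,D,E}  = {C,E} ∪ {B,D}
  [18 total]
Round 3 (7 new):
  {A}  = complement {B,C,D,E}
  {B}  = complement {A,C,D,E}
  {E}  = complement {A,B,C,D}
  {A,B}  = complement {C,D,E}
  {A,C}  = complement {B,D,E}
  {A,E}  = complement {B,C,D}
  {C,D}  = {C} ∪ {D}
  [25 total]
Round 4 (7 new):
  {A,D}  = {D} ∪ {A}
  {B,C}  = {B} ∪ {C}
  {B,E}  = {B} ∪ {E}
  {A,B,E}  = complement {C,D}
  {A,C,D}  = {C,D} ∪ {A,C}
  {A,D,E}  = {D,E} ∪ {A,E}
  {B,C,E}  = {B} ∪ {C,E}
  [32 total]
Round 5: no new sets; the family is a σ-algebra.

Hence σ(𝒢) has 32 members: { ∅, {A}, {B}, {C}, {D}, {E}, {A,B}, {A,C}, {A,D}, {A,E}, {B,C}, {B,D}, {B,E}, {C,D}, {C,E}, {D,E}, {A,B,C}, {A,B,D}, {A,B,E}, {A,C,D}, {A,C,E}, {A,D,E}, {B,C,D}, {B,C,E}, {B,D,E}, {C,D,E}, {A,B,C,D}, {A,B,C,E}, {A,B,D,E}, {A,C,D,E}, {B,C,D,E}, X }.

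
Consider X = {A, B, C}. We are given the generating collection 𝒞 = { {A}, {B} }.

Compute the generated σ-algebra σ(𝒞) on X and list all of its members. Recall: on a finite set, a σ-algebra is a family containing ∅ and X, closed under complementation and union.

Start: 𝒞 ∪ {∅, X} = { {}, {A}, {B}, X }.
Iteration 1. New:
  {A,B}  = {A} ∪ {B}
  {A,C}  = ᶜ of {B}
  {B,C}  = ᶜ of {A}
  — 7 sets.
Iteration 2 adds 1:
  {C}  = ᶜ of {A,B}
  — 8 sets.
After Iteration 3 the family is unchanged; done.

Therefore σ(𝒞) = { {}, {A}, {B}, {C}, {A,B}, {A,C}, {B,C}, X } (|σ(𝒞)| = 8).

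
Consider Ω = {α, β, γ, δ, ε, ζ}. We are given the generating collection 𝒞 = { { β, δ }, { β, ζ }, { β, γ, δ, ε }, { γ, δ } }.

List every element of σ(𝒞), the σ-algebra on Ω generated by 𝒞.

σ(𝒞) = { {}, { α }, { β }, { γ }, { δ }, { ε }, { ζ }, { α, β }, { α, γ }, { α, δ }, { α, ε }, { α, ζ }, { β, γ }, { β, δ }, { β, ε }, { β, ζ }, { γ, δ }, { γ, ε }, { γ, ζ }, { δ, ε }, { δ, ζ }, { ε, ζ }, { α, β, γ }, { α, β, δ }, { α, β, ε }, { α, β, ζ }, { α, γ, δ }, { α, γ, ε }, { α, γ, ζ }, { α, δ, ε }, { α, δ, ζ }, { α, ε, ζ }, { β, γ, δ }, { β, γ, ε }, { β, γ, ζ }, { β, δ, ε }, { β, δ, ζ }, { β, ε, ζ }, { γ, δ, ε }, { γ, δ, ζ }, { γ, ε, ζ }, { δ, ε, ζ }, { α, β, γ, δ }, { α, β, γ, ε }, { α, β, γ, ζ }, { α, β, δ, ε }, { α, β, δ, ζ }, { α, β, ε, ζ }, { α, γ, δ, ε }, { α, γ, δ, ζ }, { α, γ, ε, ζ }, { α, δ, ε, ζ }, { β, γ, δ, ε }, { β, γ, δ, ζ }, { β, γ, ε, ζ }, { β, δ, ε, ζ }, { γ, δ, ε, ζ }, { α, β, γ, δ, ε }, { α, β, γ, δ, ζ }, { α, β, γ, ε, ζ }, { α, β, δ, ε, ζ }, { α, γ, δ, ε, ζ }, { β, γ, δ, ε, ζ }, Ω }

Derivation:
Seed the family with 𝒞 together with ∅ and Ω: { {}, { β, δ }, { β, ζ }, { γ, δ }, { β, γ, δ, ε }, Ω }.
Step 1: +8 →
  { α, ζ }  = complement { β, γ, δ, ε }
  { β, γ, δ }  = { γ, δ } ∪ { β, δ }
  { β, δ, ζ }  = { β, ζ } ∪ { β, δ }
  { α, β, ε, ζ }  = complement { γ, δ }
  { α, γ, δ, ε }  = complement { β, ζ }
  { α, γ, ε, ζ }  = complement { β, δ }
  { β, γ, δ, ζ }  = { γ, δ } ∪ { β, ζ }
  { β, γ, δ, ε, ζ }  = { β, ζ } ∪ { β, γ, δ, ε }
  (now 14)
Step 2. New:
  { α }  = complement { β, γ, δ, ε, ζ }
  { α, ε }  = complement { β, γ, δ, ζ }
  { α, β, ζ }  = { α, ζ } ∪ { β, ζ }
  { α, γ, ε }  = complement { β, δ, ζ }
  { α, ε, ζ }  = complement { β, γ, δ }
  { α, β, δ, ζ }  = { β, δ, ζ } ∪ { α, ζ }
  { α, γ, δ, ζ }  = { γ, δ } ∪ { α, ζ }
  { α, β, γ, δ, ε }  = { β, γ, δ } ∪ { α, γ, δ, ε }
  { α, β, γ, δ, ζ }  = { β, γ, δ } ∪ { α, ζ }
  { α, β, γ, ε, ζ }  = { α, γ, ε, ζ } ∪ { β, ζ }
  { α, β, δ, ε, ζ }  = { β, δ, ζ } ∪ { α, β, ε, ζ }
  { α, γ, δ, ε, ζ }  = { α, γ, ε, ζ } ∪ { γ, δ }
  (now 26)
Step 3. New:
  { β }  = complement { α, γ, δ, ε, ζ }
  { γ }  = complement { α, β, δ, ε, ζ }
  { δ }  = complement { α, β, γ, ε, ζ }
  { ε }  = complement { α, β, γ, δ, ζ }
  { ζ }  = complement { α, β, γ, δ, ε }
  { β, ε }  = complement { α, γ, δ, ζ }
  { γ, ε }  = complement { α, β, δ, ζ }
  { α, β, δ }  = { β, δ } ∪ { α }
  { α, γ, δ }  = { γ, δ } ∪ { α }
  { γ, δ, ε }  = complement { α, β, ζ }
  { α, β, γ, δ }  = { β, γ, δ } ∪ { α }
  { α, β, δ, ε }  = { α, ε } ∪ { β, δ }
  (now 38)
Step 4 adds 24:
  { α, β }  = { β } ∪ { α }
  { α, γ }  = { γ } ∪ { α }
  { α, δ }  = { δ } ∪ { α }
  { β, γ }  = { β } ∪ { γ }
  { γ, ζ }  = complement { α, β, δ, ε }
  { δ, ε }  = { δ } ∪ { ε }
  { δ, ζ }  = { δ } ∪ { ζ }
  { ε, ζ }  = complement { α, β, γ, δ }
  { α, β, ε }  = { β } ∪ { α, ε }
  { α, γ, ζ }  = { α, ζ } ∪ { γ }
  { α, δ, ε }  = { δ } ∪ { α, ε }
  { α, δ, ζ }  = { α, ζ } ∪ { δ }
  { β, γ, ε }  = { β } ∪ { γ, ε }
  { β, γ, ζ }  = { β, ζ } ∪ { γ }
  { β, δ, ε }  = { δ } ∪ { β, ε }
  { β, ε, ζ }  = complement { α, γ, δ }
  { γ, δ, ζ }  = { γ, δ } ∪ { ζ }
  { γ, ε, ζ }  = complement { α, β, δ }
  { α, β, γ, ε }  = { α, γ, ε } ∪ { β }
  { α, β, γ, ζ }  = { γ } ∪ { α, β, ζ }
  { α, δ, ε, ζ }  = { α, ε, ζ } ∪ { δ }
  { β, γ, ε, ζ }  = { γ, ε } ∪ { β, ζ }
  { β, δ, ε, ζ }  = { β, δ, ζ } ∪ { β, ε }
  { γ, δ, ε, ζ }  = { γ, δ, ε } ∪ { ζ }
  (now 62)
Step 5 adds 2:
  { α, β, γ }  = { β } ∪ { α, γ }
  { δ, ε, ζ }  = { ε, ζ } ∪ { δ, ε }
  (now 64)
Step 6: closed — nothing new.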